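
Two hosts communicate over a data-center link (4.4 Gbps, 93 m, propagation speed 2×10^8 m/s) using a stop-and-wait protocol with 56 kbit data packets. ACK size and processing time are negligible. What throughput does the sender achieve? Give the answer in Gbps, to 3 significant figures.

4.10 Gbps

t_tx = L/R = 56000/4400000000 = 1.27273e-05 s.
t_prop = 93/200000000 = 4.65e-07 s; RTT = 9.3e-07 s.
Cycle = t_tx + RTT = 1.36573e-05 s.
Throughput = L / cycle = 56000 / 1.36573e-05 = 4.10 Gbps.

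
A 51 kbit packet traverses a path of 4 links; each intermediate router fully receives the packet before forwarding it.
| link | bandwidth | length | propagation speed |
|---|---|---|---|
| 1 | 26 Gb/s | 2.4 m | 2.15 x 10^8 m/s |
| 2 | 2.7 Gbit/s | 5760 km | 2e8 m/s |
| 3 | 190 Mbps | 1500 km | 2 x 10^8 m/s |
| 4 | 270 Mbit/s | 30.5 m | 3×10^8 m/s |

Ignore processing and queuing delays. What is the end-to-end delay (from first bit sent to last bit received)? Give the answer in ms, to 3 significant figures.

L = 51000 bits.
Transmission delays (L/R per hop): 0.00196154, 0.0188889, 0.268421, 0.188889 ms; sum = 0.47816 ms.
Propagation delays (d/s per hop): 1.11628e-05, 28.8, 7.5, 0.000101667 ms; sum = 36.3001 ms.
End-to-end = 36.8 ms.

36.8 ms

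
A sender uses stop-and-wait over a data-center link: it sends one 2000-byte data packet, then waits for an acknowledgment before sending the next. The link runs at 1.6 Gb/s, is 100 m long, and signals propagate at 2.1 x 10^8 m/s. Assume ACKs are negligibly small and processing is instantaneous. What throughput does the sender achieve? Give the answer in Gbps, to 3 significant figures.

1.46 Gbps

t_tx = L/R = 16000/1600000000 = 1e-05 s.
t_prop = 100/210000000 = 4.7619e-07 s; RTT = 9.52381e-07 s.
Cycle = t_tx + RTT = 1.09524e-05 s.
Throughput = L / cycle = 16000 / 1.09524e-05 = 1.46 Gbps.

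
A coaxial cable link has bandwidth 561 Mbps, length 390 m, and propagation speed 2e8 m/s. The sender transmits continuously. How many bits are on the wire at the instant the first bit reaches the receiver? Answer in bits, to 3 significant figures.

1090 bits

Propagation delay = 390 / 200000000 = 1.95e-06 s.
BDP = R × t_prop = 561000000 × 1.95e-06 = 1093.95 bits.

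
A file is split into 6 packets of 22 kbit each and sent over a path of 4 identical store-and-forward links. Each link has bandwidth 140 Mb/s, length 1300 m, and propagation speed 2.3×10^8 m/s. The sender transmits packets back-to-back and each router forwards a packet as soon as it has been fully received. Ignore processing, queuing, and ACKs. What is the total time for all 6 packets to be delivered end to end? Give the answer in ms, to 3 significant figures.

Per-hop transmission t_tx = L/R = 22000/140000000 = 0.157143 ms.
Per-hop propagation t_prop = 1300/2.3e+08 = 0.00565217 ms.
Pipeline fill: first packet needs 4·t_tx to clear all hops; remaining 5 packets each add one t_tx.
Total = (4+6-1)·t_tx + 4·t_prop = 9·0.157143 + 4·0.00565217 = 1.44 ms.

1.44 ms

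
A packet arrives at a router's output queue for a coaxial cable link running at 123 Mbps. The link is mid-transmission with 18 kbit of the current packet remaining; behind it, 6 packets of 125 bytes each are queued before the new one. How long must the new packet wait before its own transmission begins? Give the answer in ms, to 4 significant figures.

Each queued packet: L/R = 1000/123000000 = 0.00813008 ms.
6 queued → 0.0487805 ms.
Plus remaining 18000 bits of current packet: 0.146341 ms.
Queuing delay = 0.1951 ms.

0.1951 ms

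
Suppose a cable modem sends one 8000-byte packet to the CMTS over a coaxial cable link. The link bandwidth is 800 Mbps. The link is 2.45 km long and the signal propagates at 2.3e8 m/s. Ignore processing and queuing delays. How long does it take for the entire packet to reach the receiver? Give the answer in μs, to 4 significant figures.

90.65 μs

L = 8000 × 8 = 64000 bits.
Transmission delay = L/R = 64000 / 800000000 = 80 μs.
Propagation delay = d/s = 2450 m / 2.3e+08 m/s = 10.6522 μs.
Total = 90.65 μs.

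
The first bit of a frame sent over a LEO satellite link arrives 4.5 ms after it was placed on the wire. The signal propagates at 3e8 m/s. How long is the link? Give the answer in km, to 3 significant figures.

1350 km

d = s × t_prop = 300000000 × 0.0045 = 1350 km.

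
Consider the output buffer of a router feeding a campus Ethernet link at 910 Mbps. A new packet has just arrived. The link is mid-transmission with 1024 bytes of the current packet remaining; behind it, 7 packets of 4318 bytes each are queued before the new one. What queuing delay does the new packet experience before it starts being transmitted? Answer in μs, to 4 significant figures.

274.7 μs

Each queued packet: L/R = 34544/910000000 = 37.9604 μs.
7 queued → 265.723 μs.
Plus remaining 8192 bits of current packet: 9.0022 μs.
Queuing delay = 274.7 μs.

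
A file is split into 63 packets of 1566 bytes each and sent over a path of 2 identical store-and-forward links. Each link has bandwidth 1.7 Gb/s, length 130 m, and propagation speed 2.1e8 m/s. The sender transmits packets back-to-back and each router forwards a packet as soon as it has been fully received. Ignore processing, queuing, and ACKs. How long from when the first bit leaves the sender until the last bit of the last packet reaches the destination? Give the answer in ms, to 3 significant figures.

Per-hop transmission t_tx = L/R = 12528/1700000000 = 0.00736941 ms.
Per-hop propagation t_prop = 130/210000000 = 0.000619048 ms.
Pipeline fill: first packet needs 2·t_tx to clear all hops; remaining 62 packets each add one t_tx.
Total = (2+63-1)·t_tx + 2·t_prop = 64·0.00736941 + 2·0.000619048 = 0.473 ms.

0.473 ms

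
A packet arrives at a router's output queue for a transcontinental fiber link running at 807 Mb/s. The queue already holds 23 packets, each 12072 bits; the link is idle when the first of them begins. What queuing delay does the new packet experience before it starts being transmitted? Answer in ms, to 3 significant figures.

Each queued packet: L/R = 12072/807000000 = 0.0149591 ms.
23 queued → 0.344059 ms.
Queuing delay = 0.344 ms.

0.344 ms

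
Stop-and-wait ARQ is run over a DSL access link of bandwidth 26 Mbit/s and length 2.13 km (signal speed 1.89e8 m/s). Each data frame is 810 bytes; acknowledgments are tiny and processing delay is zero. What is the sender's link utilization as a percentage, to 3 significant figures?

91.7 %

t_tx = L/R = 6480/26000000 = 0.000249231 s.
t_prop = 2130/189000000 = 1.12698e-05 s; RTT = 2.25397e-05 s.
Cycle = t_tx + RTT = 0.00027177 s.
Utilization = t_tx / cycle = 0.000249231/0.00027177 = 91.7 %.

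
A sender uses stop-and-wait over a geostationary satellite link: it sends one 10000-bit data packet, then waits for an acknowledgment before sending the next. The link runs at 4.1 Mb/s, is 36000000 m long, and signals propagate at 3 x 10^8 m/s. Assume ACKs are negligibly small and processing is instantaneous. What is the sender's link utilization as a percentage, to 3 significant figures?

t_tx = L/R = 10000/4.1e+06 = 0.00243902 s.
t_prop = 36000000/300000000 = 0.12 s; RTT = 0.24 s.
Cycle = t_tx + RTT = 0.242439 s.
Utilization = t_tx / cycle = 0.00243902/0.242439 = 1.01 %.

1.01 %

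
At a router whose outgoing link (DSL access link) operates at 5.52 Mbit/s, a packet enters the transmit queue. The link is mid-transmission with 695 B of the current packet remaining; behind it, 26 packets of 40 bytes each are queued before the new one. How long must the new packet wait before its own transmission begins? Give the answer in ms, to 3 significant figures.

Each queued packet: L/R = 320/5520000 = 0.057971 ms.
26 queued → 1.50725 ms.
Plus remaining 5560 bits of current packet: 1.00725 ms.
Queuing delay = 2.51 ms.

2.51 ms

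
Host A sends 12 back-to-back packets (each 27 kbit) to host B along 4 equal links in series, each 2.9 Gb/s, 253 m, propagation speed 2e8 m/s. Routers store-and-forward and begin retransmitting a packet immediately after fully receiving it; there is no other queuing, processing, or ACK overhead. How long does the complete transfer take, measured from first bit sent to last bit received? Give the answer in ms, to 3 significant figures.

Per-hop transmission t_tx = L/R = 27000/2900000000 = 0.00931034 ms.
Per-hop propagation t_prop = 253/200000000 = 0.001265 ms.
Pipeline fill: first packet needs 4·t_tx to clear all hops; remaining 11 packets each add one t_tx.
Total = (4+12-1)·t_tx + 4·t_prop = 15·0.00931034 + 4·0.001265 = 0.145 ms.

0.145 ms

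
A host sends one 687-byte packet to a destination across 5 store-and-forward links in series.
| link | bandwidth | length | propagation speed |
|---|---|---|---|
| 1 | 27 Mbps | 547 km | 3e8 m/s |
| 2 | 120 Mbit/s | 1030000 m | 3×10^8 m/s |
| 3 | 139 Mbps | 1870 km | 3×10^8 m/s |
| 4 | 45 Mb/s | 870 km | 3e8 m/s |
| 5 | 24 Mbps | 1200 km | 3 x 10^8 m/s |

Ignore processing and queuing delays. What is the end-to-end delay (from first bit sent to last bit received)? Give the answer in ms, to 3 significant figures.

19.0 ms

L = 687 × 8 = 5496 bits.
Transmission delays (L/R per hop): 0.203556, 0.0458, 0.0395396, 0.122133, 0.229 ms; sum = 0.640028 ms.
Propagation delays (d/s per hop): 1.82333, 3.43333, 6.23333, 2.9, 4 ms; sum = 18.39 ms.
End-to-end = 19.0 ms.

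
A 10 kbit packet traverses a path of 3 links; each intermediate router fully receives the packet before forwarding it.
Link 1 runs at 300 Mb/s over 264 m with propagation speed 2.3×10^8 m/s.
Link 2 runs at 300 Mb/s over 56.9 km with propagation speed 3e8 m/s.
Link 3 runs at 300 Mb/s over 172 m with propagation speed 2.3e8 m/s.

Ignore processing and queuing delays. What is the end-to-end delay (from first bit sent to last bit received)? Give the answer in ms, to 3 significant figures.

L = 10000 bits.
Transmission delay per hop = L/R = 10000/300000000 = 0.0333333 ms; 3 hops → 0.1 ms.
Propagation delays (d/s per hop): 0.00114783, 0.189667, 0.000747826 ms; sum = 0.191562 ms.
End-to-end = 0.292 ms.

0.292 ms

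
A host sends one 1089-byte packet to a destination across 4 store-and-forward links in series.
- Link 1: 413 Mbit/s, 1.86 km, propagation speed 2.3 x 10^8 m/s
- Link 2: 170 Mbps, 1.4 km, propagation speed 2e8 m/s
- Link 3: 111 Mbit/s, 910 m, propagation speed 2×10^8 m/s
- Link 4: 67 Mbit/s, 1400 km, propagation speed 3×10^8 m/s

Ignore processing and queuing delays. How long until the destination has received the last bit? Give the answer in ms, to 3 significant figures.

4.97 ms

L = 1089 × 8 = 8712 bits.
Transmission delays (L/R per hop): 0.0210944, 0.0512471, 0.0784865, 0.13003 ms; sum = 0.280858 ms.
Propagation delays (d/s per hop): 0.00808696, 0.007, 0.00455, 4.66667 ms; sum = 4.6863 ms.
End-to-end = 4.97 ms.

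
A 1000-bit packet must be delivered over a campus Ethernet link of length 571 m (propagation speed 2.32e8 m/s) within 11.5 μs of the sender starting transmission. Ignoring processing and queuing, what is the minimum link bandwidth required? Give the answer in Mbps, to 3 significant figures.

111 Mbps

Propagation delay = 571 / 2.32e+08 = 2.46121 μs.
Transmission budget = 11.5 − 2.46121 = 9.03879 μs.
R ≥ L / t_tx = 1000 bits / 9.03879e-06 s = 111 Mbps.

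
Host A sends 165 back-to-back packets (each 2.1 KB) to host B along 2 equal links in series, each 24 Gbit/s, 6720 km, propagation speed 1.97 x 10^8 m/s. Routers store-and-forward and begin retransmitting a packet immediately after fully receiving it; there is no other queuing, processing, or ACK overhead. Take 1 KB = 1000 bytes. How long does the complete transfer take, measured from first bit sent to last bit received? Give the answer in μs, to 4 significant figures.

68340 μs

Per-hop transmission t_tx = L/R = 16800/24000000000 = 0.7 μs.
Per-hop propagation t_prop = 6720000/197000000 = 34111.7 μs.
Pipeline fill: first packet needs 2·t_tx to clear all hops; remaining 164 packets each add one t_tx.
Total = (2+165-1)·t_tx + 2·t_prop = 166·0.7 + 2·34111.7 = 68340 μs.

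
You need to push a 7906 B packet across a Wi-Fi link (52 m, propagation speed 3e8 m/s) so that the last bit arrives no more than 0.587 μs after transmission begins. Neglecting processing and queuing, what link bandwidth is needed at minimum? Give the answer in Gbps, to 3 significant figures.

L = 63248 bits.
Propagation delay = 52 / 300000000 = 0.173333 μs.
Transmission budget = 0.587 − 0.173333 = 0.413667 μs.
R ≥ L / t_tx = 63248 bits / 4.13667e-07 s = 153 Gbps.

153 Gbps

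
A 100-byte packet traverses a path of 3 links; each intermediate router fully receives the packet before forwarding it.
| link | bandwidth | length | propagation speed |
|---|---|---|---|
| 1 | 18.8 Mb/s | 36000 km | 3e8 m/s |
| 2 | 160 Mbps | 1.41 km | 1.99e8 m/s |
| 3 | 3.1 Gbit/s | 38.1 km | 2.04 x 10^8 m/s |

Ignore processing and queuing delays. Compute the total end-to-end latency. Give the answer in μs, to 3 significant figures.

L = 100 × 8 = 800 bits.
Transmission delays (L/R per hop): 42.5532, 5, 0.258065 μs; sum = 47.8113 μs.
Propagation delays (d/s per hop): 120000, 7.08543, 186.765 μs; sum = 120194 μs.
End-to-end = 120000 μs.

120000 μs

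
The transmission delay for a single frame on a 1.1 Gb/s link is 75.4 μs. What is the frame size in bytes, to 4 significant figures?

L = R × t_tx = 1100000000 b/s × 7.54e-05 s = 82940 bits.
In bytes: 82940 / 8 = 10370 bytes.

10370 bytes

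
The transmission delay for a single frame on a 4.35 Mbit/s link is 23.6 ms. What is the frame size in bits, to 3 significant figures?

L = R × t_tx = 4350000 b/s × 0.0236 s = 102660 bits.

103000 bits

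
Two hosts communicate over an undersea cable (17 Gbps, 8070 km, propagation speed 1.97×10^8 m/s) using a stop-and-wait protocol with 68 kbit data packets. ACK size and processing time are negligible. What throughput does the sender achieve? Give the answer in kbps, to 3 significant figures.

830 kbps

t_tx = L/R = 68000/17000000000 = 4e-06 s.
t_prop = 8070000/197000000 = 0.0409645 s; RTT = 0.0819289 s.
Cycle = t_tx + RTT = 0.0819329 s.
Throughput = L / cycle = 68000 / 0.0819329 = 830 kbps.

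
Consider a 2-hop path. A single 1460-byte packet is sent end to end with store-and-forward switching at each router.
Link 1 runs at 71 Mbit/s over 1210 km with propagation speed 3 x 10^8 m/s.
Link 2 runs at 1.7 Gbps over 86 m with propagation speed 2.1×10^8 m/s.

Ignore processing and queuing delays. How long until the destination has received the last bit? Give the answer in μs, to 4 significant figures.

4205 μs

L = 1460 × 8 = 11680 bits.
Transmission delays (L/R per hop): 164.507, 6.87059 μs; sum = 171.378 μs.
Propagation delays (d/s per hop): 4033.33, 0.409524 μs; sum = 4033.74 μs.
End-to-end = 4205 μs.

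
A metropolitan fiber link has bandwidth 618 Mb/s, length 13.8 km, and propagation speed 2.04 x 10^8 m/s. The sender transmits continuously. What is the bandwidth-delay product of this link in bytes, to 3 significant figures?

5230 bytes

Propagation delay = 13800 / 204000000 = 6.76471e-05 s.
BDP = R × t_prop = 618000000 × 6.76471e-05 = 41805.9 bits.
In bytes: 41805.9/8 = 5230 bytes.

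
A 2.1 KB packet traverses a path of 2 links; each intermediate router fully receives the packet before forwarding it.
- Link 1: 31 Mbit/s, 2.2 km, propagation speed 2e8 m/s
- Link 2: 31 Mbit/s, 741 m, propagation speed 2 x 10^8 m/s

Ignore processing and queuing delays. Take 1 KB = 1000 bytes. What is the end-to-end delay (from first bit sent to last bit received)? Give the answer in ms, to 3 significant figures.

1.10 ms

L = 16800 bits.
Transmission delay per hop = L/R = 16800/31000000 = 0.541935 ms; 2 hops → 1.08387 ms.
Propagation delays (d/s per hop): 0.011, 0.003705 ms; sum = 0.014705 ms.
End-to-end = 1.10 ms.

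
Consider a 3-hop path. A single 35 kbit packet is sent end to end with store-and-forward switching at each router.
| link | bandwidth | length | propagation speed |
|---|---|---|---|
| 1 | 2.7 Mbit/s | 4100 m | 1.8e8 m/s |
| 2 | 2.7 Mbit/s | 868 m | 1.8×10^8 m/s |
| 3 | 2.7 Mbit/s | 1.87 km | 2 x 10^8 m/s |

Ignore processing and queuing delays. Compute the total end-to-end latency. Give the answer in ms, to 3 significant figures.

L = 35000 bits.
Transmission delay per hop = L/R = 35000/2700000 = 12.963 ms; 3 hops → 38.8889 ms.
Propagation delays (d/s per hop): 0.0227778, 0.00482222, 0.00935 ms; sum = 0.03695 ms.
End-to-end = 38.9 ms.

38.9 ms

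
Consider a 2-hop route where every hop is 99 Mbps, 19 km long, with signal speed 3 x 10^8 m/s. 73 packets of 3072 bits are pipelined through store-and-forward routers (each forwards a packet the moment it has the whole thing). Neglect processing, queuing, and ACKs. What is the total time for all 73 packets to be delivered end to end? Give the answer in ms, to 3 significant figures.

2.42 ms

Per-hop transmission t_tx = L/R = 3072/99000000 = 0.0310303 ms.
Per-hop propagation t_prop = 19000/300000000 = 0.0633333 ms.
Pipeline fill: first packet needs 2·t_tx to clear all hops; remaining 72 packets each add one t_tx.
Total = (2+73-1)·t_tx + 2·t_prop = 74·0.0310303 + 2·0.0633333 = 2.42 ms.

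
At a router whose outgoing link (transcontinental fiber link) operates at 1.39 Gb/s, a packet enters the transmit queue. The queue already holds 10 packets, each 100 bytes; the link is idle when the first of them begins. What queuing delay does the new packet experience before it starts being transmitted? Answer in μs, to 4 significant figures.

5.755 μs

Each queued packet: L/R = 800/1390000000 = 0.57554 μs.
10 queued → 5.7554 μs.
Queuing delay = 5.755 μs.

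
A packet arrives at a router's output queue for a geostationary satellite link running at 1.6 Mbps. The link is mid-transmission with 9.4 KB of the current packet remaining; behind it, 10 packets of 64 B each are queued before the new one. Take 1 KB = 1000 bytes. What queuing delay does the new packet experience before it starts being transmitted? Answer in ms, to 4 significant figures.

Each queued packet: L/R = 512/1600000 = 0.32 ms.
10 queued → 3.2 ms.
Plus remaining 75200 bits of current packet: 47 ms.
Queuing delay = 50.20 ms.

50.20 ms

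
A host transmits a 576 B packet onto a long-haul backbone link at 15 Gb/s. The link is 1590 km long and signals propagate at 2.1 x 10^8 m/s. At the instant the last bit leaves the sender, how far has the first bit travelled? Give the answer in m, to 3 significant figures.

t_tx = L/R = 4608/15000000000 = 3.072e-07 s.
Distance = s × t_tx = 210000000 × 3.072e-07 = 64.5 m.

64.5 m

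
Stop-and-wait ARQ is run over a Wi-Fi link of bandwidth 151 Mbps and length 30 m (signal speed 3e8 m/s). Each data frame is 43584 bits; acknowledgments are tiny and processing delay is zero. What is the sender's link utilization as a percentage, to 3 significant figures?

t_tx = L/R = 43584/151000000 = 0.000288636 s.
t_prop = 30/300000000 = 1e-07 s; RTT = 2e-07 s.
Cycle = t_tx + RTT = 0.000288836 s.
Utilization = t_tx / cycle = 0.000288636/0.000288836 = 99.9 %.

99.9 %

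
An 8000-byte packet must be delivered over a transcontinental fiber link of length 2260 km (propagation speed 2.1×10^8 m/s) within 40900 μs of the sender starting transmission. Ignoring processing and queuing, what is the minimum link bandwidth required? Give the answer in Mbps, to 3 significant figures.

2.12 Mbps

L = 64000 bits.
Propagation delay = 2260000 / 210000000 = 10761.9 μs.
Transmission budget = 40900 − 10761.9 = 30138.1 μs.
R ≥ L / t_tx = 64000 bits / 0.0301381 s = 2.12 Mbps.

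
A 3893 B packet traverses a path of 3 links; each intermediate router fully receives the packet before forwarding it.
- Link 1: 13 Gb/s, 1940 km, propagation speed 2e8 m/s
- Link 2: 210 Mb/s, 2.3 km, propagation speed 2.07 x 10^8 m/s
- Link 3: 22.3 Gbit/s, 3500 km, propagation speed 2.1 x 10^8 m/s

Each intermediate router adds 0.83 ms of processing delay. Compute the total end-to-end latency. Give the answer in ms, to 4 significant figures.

L = 3893 × 8 = 31144 bits.
Transmission delays (L/R per hop): 0.00239569, 0.148305, 0.00139659 ms; sum = 0.152097 ms.
Propagation delays (d/s per hop): 9.7, 0.0111111, 16.6667 ms; sum = 26.3778 ms.
Processing at 2 router(s): 2 × 0.83 ms = 1.66 ms.
End-to-end = 28.19 ms.

28.19 ms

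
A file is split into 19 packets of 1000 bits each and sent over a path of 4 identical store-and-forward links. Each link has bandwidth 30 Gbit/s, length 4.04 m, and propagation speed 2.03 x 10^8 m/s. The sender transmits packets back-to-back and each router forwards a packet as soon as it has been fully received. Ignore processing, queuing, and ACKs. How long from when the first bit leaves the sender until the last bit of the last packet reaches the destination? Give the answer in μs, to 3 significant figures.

0.813 μs

Per-hop transmission t_tx = L/R = 1000/30000000000 = 0.0333333 μs.
Per-hop propagation t_prop = 4.04/2.03e+08 = 0.0199015 μs.
Pipeline fill: first packet needs 4·t_tx to clear all hops; remaining 18 packets each add one t_tx.
Total = (4+19-1)·t_tx + 4·t_prop = 22·0.0333333 + 4·0.0199015 = 0.813 μs.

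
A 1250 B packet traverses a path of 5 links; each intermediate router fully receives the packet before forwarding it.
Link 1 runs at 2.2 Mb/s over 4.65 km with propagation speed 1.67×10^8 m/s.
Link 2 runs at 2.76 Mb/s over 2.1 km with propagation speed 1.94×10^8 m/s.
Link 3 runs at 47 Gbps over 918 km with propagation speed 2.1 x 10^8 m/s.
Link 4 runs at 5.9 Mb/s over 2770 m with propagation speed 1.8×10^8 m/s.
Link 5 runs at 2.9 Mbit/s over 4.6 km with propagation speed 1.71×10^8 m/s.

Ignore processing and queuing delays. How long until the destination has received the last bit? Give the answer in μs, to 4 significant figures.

L = 1250 × 8 = 10000 bits.
Transmission delays (L/R per hop): 4545.45, 3623.19, 0.212766, 1694.92, 3448.28 μs; sum = 13312 μs.
Propagation delays (d/s per hop): 27.8443, 10.8247, 4371.43, 15.3889, 26.9006 μs; sum = 4452.39 μs.
End-to-end = 17760 μs.

17760 μs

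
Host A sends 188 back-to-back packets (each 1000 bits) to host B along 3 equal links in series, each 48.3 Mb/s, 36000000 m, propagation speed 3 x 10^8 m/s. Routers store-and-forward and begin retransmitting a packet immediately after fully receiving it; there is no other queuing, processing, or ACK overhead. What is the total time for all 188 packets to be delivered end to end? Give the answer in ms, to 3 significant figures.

Per-hop transmission t_tx = L/R = 1000/48300000 = 0.0207039 ms.
Per-hop propagation t_prop = 36000000/300000000 = 120 ms.
Pipeline fill: first packet needs 3·t_tx to clear all hops; remaining 187 packets each add one t_tx.
Total = (3+188-1)·t_tx + 3·t_prop = 190·0.0207039 + 3·120 = 364 ms.

364 ms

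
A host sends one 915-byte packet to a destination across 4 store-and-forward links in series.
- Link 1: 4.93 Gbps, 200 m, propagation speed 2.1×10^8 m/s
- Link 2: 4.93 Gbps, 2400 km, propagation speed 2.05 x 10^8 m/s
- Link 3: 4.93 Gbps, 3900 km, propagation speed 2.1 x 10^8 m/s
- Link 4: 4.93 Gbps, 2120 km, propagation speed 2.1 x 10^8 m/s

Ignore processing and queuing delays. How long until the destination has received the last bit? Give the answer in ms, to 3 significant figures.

L = 915 × 8 = 7320 bits.
Transmission delay per hop = L/R = 7320/4930000000 = 0.00148479 ms; 4 hops → 0.00593915 ms.
Propagation delays (d/s per hop): 0.000952381, 11.7073, 18.5714, 10.0952 ms; sum = 40.3749 ms.
End-to-end = 40.4 ms.

40.4 ms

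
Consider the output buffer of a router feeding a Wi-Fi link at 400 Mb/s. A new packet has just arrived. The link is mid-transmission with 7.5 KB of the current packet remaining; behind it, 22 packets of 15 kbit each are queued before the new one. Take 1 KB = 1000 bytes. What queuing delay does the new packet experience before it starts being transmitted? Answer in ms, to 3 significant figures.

0.975 ms

Each queued packet: L/R = 15000/400000000 = 0.0375 ms.
22 queued → 0.825 ms.
Plus remaining 60000 bits of current packet: 0.15 ms.
Queuing delay = 0.975 ms.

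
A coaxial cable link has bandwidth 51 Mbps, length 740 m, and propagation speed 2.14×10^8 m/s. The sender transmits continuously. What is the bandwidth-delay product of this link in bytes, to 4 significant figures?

Propagation delay = 740 / 214000000 = 3.45794e-06 s.
BDP = R × t_prop = 51000000 × 3.45794e-06 = 176.355 bits.
In bytes: 176.355/8 = 22.04 bytes.

22.04 bytes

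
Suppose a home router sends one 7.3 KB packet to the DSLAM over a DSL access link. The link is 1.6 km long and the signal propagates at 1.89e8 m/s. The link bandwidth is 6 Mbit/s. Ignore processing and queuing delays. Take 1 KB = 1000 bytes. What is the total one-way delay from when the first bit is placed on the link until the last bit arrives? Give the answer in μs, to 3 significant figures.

L = 58400 bits.
Transmission delay = L/R = 58400 / 6000000 = 9733.33 μs.
Propagation delay = d/s = 1600 m / 189000000 m/s = 8.46561 μs.
Total = 9740 μs.

9740 μs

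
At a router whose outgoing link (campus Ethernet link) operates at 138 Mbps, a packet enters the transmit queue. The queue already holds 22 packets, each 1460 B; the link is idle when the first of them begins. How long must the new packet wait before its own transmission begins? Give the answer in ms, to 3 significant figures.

Each queued packet: L/R = 11680/138000000 = 0.0846377 ms.
22 queued → 1.86203 ms.
Queuing delay = 1.86 ms.

1.86 ms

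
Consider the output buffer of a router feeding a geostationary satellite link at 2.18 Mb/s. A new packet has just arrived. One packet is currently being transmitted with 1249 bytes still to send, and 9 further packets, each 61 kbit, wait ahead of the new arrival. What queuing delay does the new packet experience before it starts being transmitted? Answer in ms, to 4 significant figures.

256.4 ms

Each queued packet: L/R = 61000/2180000 = 27.9817 ms.
9 queued → 251.835 ms.
Plus remaining 9992 bits of current packet: 4.58349 ms.
Queuing delay = 256.4 ms.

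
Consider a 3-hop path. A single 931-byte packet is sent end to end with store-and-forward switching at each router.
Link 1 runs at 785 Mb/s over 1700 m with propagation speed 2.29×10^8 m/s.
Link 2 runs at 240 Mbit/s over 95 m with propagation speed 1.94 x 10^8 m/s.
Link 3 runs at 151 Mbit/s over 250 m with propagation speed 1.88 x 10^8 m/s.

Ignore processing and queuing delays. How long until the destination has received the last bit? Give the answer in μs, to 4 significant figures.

L = 931 × 8 = 7448 bits.
Transmission delays (L/R per hop): 9.4879, 31.0333, 49.3245 μs; sum = 89.8457 μs.
Propagation delays (d/s per hop): 7.42358, 0.489691, 1.32979 μs; sum = 9.24306 μs.
End-to-end = 99.09 μs.

99.09 μs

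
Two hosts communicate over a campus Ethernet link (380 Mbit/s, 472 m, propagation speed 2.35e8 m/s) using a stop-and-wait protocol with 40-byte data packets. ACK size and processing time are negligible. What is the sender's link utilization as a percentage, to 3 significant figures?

17.3 %

t_tx = L/R = 320/380000000 = 8.42105e-07 s.
t_prop = 472/235000000 = 2.00851e-06 s; RTT = 4.01702e-06 s.
Cycle = t_tx + RTT = 4.85913e-06 s.
Utilization = t_tx / cycle = 8.42105e-07/4.85913e-06 = 17.3 %.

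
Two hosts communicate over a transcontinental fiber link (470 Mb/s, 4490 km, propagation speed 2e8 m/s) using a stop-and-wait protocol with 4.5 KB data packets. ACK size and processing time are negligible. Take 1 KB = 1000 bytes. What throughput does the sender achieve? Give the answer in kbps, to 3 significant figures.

t_tx = L/R = 36000/470000000 = 7.65957e-05 s.
t_prop = 4490000/200000000 = 0.02245 s; RTT = 0.0449 s.
Cycle = t_tx + RTT = 0.0449766 s.
Throughput = L / cycle = 36000 / 0.0449766 = 800 kbps.

800 kbps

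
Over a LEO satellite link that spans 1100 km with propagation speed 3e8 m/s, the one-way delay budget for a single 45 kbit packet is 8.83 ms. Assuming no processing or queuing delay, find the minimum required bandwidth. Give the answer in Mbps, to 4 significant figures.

8.715 Mbps

Propagation delay = 1100000 / 300000000 = 3.66667 ms.
Transmission budget = 8.83 − 3.66667 = 5.16333 ms.
R ≥ L / t_tx = 45000 bits / 0.00516333 s = 8.715 Mbps.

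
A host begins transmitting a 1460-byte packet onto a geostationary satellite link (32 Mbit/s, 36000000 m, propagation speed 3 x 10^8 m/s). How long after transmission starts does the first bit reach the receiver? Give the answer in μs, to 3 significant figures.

120000 μs

First bit experiences only propagation delay: d/s = 36000000/300000000 = 120000 μs.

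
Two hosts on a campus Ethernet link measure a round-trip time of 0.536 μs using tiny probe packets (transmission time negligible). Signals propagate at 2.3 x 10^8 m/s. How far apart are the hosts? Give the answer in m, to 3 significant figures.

61.6 m

One-way propagation = RTT/2 = 0.268 μs.
d = s × t = 2.3e+08 × 2.68e-07 = 61.6 m.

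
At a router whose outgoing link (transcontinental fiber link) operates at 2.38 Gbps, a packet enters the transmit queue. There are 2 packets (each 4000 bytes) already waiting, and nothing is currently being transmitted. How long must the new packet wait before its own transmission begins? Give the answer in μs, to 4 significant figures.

Each queued packet: L/R = 32000/2380000000 = 13.4454 μs.
2 queued → 26.8908 μs.
Queuing delay = 26.89 μs.

26.89 μs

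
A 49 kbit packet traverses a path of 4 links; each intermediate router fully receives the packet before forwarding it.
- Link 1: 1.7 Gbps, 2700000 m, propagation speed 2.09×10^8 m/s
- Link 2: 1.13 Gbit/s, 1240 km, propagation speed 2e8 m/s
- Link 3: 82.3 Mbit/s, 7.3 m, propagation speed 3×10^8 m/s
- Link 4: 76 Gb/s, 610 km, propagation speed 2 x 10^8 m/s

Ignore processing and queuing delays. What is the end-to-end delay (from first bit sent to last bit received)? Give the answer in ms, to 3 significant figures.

22.8 ms

L = 49000 bits.
Transmission delays (L/R per hop): 0.0288235, 0.0433628, 0.595383, 0.000644737 ms; sum = 0.668214 ms.
Propagation delays (d/s per hop): 12.9187, 6.2, 2.43333e-05, 3.05 ms; sum = 22.1687 ms.
End-to-end = 22.8 ms.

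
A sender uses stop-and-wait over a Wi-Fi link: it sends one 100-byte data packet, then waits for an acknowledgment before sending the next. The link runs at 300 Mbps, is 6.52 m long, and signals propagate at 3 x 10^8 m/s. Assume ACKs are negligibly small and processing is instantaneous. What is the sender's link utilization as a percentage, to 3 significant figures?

t_tx = L/R = 800/300000000 = 2.66667e-06 s.
t_prop = 6.52/300000000 = 2.17333e-08 s; RTT = 4.34667e-08 s.
Cycle = t_tx + RTT = 2.71013e-06 s.
Utilization = t_tx / cycle = 2.66667e-06/2.71013e-06 = 98.4 %.

98.4 %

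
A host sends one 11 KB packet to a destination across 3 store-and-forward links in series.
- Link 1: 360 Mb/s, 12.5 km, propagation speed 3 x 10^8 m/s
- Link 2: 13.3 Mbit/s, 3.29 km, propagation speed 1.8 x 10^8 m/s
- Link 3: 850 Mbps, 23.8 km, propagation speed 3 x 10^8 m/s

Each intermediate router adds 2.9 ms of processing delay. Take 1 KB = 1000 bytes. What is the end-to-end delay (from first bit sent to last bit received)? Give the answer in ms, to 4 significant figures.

12.90 ms

L = 88000 bits.
Transmission delays (L/R per hop): 0.244444, 6.61654, 0.103529 ms; sum = 6.96452 ms.
Propagation delays (d/s per hop): 0.0416667, 0.0182778, 0.0793333 ms; sum = 0.139278 ms.
Processing at 2 router(s): 2 × 2.9 ms = 5.8 ms.
End-to-end = 12.90 ms.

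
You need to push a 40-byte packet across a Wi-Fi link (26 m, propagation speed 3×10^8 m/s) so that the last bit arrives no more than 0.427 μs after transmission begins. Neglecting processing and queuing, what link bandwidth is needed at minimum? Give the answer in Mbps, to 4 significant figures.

L = 320 bits.
Propagation delay = 26 / 300000000 = 0.0866667 μs.
Transmission budget = 0.427 − 0.0866667 = 0.340333 μs.
R ≥ L / t_tx = 320 bits / 3.40333e-07 s = 940.3 Mbps.

940.3 Mbps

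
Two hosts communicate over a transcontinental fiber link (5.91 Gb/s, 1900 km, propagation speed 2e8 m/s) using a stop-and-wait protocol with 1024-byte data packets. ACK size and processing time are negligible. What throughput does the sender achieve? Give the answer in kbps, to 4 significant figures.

t_tx = L/R = 8192/5910000000 = 1.38613e-06 s.
t_prop = 1900000/200000000 = 0.0095 s; RTT = 0.019 s.
Cycle = t_tx + RTT = 0.0190014 s.
Throughput = L / cycle = 8192 / 0.0190014 = 431.1 kbps.

431.1 kbps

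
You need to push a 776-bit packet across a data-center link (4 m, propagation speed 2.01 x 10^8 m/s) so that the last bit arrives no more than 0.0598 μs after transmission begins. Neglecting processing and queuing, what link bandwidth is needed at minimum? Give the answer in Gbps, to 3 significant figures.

Propagation delay = 4 / 2.01e+08 = 0.0199005 μs.
Transmission budget = 0.0598 − 0.0199005 = 0.0398995 μs.
R ≥ L / t_tx = 776 bits / 3.98995e-08 s = 19.4 Gbps.

19.4 Gbps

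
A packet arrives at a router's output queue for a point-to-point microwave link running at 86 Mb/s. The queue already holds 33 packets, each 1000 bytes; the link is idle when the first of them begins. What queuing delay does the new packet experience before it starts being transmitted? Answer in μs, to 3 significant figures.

3070 μs

Each queued packet: L/R = 8000/86000000 = 93.0233 μs.
33 queued → 3069.77 μs.
Queuing delay = 3070 μs.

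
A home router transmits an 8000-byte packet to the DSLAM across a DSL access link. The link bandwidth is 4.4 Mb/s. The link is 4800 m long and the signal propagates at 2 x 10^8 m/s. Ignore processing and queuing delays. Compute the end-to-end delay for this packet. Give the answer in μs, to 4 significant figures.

14570 μs

L = 8000 × 8 = 64000 bits.
Transmission delay = L/R = 64000 / 4400000 = 14545.5 μs.
Propagation delay = d/s = 4800 m / 200000000 m/s = 24 μs.
Total = 14570 μs.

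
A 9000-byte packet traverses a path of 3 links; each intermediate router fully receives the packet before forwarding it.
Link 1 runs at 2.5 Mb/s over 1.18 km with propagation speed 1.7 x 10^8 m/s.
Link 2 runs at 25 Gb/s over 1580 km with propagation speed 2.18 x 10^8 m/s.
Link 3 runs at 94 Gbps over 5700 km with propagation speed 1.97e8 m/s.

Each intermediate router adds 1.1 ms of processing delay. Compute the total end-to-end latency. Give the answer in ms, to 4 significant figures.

L = 9000 × 8 = 72000 bits.
Transmission delays (L/R per hop): 28.8, 0.00288, 0.000765957 ms; sum = 28.8036 ms.
Propagation delays (d/s per hop): 0.00694118, 7.24771, 28.934 ms; sum = 36.1887 ms.
Processing at 2 router(s): 2 × 1.1 ms = 2.2 ms.
End-to-end = 67.19 ms.

67.19 ms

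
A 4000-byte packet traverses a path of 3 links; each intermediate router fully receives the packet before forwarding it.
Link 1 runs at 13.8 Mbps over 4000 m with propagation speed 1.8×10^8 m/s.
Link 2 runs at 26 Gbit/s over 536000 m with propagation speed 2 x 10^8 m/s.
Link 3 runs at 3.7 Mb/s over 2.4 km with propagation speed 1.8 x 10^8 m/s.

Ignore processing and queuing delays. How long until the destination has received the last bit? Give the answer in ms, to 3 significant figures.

13.7 ms

L = 4000 × 8 = 32000 bits.
Transmission delays (L/R per hop): 2.31884, 0.00123077, 8.64865 ms; sum = 10.9687 ms.
Propagation delays (d/s per hop): 0.0222222, 2.68, 0.0133333 ms; sum = 2.71556 ms.
End-to-end = 13.7 ms.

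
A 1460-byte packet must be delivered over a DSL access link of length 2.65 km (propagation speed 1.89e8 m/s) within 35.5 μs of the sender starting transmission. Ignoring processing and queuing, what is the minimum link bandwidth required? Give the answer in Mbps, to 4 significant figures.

L = 11680 bits.
Propagation delay = 2650 / 189000000 = 14.0212 μs.
Transmission budget = 35.5 − 14.0212 = 21.4788 μs.
R ≥ L / t_tx = 11680 bits / 2.14788e-05 s = 543.8 Mbps.

543.8 Mbps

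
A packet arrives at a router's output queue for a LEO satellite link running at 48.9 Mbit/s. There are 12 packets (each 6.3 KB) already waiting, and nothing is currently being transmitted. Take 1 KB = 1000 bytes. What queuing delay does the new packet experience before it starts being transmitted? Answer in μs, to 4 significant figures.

Each queued packet: L/R = 50400/48900000 = 1030.67 μs.
12 queued → 12368.1 μs.
Queuing delay = 12370 μs.

12370 μs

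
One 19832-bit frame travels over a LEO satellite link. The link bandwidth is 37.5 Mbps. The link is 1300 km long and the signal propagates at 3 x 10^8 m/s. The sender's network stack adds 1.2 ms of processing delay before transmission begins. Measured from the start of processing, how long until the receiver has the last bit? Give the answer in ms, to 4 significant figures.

Transmission delay = L/R = 19832 / 37500000 = 0.528853 ms.
Propagation delay = d/s = 1300000 m / 300000000 m/s = 4.33333 ms.
Plus processing delay 1.2 ms = 1.2 ms.
Total = 6.062 ms.

6.062 ms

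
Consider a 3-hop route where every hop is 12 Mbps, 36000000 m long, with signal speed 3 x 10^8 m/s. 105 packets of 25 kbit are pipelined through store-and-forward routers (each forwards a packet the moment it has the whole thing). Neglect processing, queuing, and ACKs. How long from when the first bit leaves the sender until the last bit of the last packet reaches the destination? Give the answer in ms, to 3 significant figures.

Per-hop transmission t_tx = L/R = 25000/12000000 = 2.08333 ms.
Per-hop propagation t_prop = 36000000/300000000 = 120 ms.
Pipeline fill: first packet needs 3·t_tx to clear all hops; remaining 104 packets each add one t_tx.
Total = (3+105-1)·t_tx + 3·t_prop = 107·2.08333 + 3·120 = 583 ms.

583 ms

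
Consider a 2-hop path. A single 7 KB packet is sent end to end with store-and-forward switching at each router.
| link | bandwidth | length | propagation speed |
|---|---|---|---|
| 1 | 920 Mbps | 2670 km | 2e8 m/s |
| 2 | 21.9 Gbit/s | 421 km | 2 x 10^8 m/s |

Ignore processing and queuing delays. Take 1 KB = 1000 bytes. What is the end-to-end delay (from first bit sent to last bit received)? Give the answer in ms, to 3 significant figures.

15.5 ms

L = 56000 bits.
Transmission delays (L/R per hop): 0.0608696, 0.00255708 ms; sum = 0.0634266 ms.
Propagation delays (d/s per hop): 13.35, 2.105 ms; sum = 15.455 ms.
End-to-end = 15.5 ms.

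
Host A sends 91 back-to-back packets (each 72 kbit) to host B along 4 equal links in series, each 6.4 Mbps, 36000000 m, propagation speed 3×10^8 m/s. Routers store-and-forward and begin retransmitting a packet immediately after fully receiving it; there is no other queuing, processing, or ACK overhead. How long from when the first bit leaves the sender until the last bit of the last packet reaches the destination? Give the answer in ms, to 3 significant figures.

1540 ms

Per-hop transmission t_tx = L/R = 72000/6400000 = 11.25 ms.
Per-hop propagation t_prop = 36000000/300000000 = 120 ms.
Pipeline fill: first packet needs 4·t_tx to clear all hops; remaining 90 packets each add one t_tx.
Total = (4+91-1)·t_tx + 4·t_prop = 94·11.25 + 4·120 = 1540 ms.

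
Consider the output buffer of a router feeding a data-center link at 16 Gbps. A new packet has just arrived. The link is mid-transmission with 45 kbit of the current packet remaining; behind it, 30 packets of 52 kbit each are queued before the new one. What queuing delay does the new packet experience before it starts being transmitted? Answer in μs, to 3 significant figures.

100 μs

Each queued packet: L/R = 52000/16000000000 = 3.25 μs.
30 queued → 97.5 μs.
Plus remaining 45000 bits of current packet: 2.8125 μs.
Queuing delay = 100 μs.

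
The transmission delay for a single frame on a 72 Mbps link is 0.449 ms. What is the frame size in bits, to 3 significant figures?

32300 bits

L = R × t_tx = 72000000 b/s × 0.000449 s = 32328 bits.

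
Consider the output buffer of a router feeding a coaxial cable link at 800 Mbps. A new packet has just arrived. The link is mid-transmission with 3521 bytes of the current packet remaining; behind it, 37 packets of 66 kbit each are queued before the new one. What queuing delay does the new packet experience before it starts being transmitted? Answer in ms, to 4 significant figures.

Each queued packet: L/R = 66000/800000000 = 0.0825 ms.
37 queued → 3.0525 ms.
Plus remaining 28168 bits of current packet: 0.03521 ms.
Queuing delay = 3.088 ms.

3.088 ms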